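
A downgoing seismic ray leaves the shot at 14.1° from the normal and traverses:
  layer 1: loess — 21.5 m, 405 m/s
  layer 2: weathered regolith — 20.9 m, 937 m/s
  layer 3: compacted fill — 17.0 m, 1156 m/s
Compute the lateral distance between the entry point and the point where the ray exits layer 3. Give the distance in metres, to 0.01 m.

36.11 m

Ray parameter p = sin 14.1° / 405 m/s = 6.0152e-04 s/m.
Layer 1: θ = 14.10°; offset = 21.5·tan 14.10° = 5.4004 m.
Layer 2: sin θ = p·937 = 0.5636 → θ = 34.31°; offset = 20.9·tan 34.31° = 14.2606 m.
Layer 3: sin θ = p·1156 = 0.6954 → θ = 44.06°; offset = 17.0·tan 44.06° = 16.4486 m.
Total horizontal offset = 36.1096 m.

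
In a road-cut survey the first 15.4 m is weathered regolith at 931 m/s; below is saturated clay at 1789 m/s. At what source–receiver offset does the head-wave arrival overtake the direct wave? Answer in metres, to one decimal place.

54.8 m

x_cross = 2h·√((V₂+V₁)/(V₂−V₁)).
(V₂+V₁)/(V₂−V₁) = (1789+931)/(1789−931) = 3.1702; √ = 1.7805.
x_cross = 2·15.4·1.7805 = 54.84 m.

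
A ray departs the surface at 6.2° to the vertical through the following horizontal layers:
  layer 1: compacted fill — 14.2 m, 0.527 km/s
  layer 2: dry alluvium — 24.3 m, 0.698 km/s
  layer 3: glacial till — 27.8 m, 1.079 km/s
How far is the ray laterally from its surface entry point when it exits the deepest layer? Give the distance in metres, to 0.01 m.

11.36 m

Apply Snell's law at each interface; in layer i the horizontal offset is hᵢ·tan θᵢ.
Layer 1: θ = 6.20°; offset = 14.2·tan 6.20° = 1.5426 m.
Layer 2: sin θ = 0.698·sin 6.2°/0.527 = 0.1430, θ = 8.22°; offset = 24.3·tan 8.22° = 3.5121 m.
Layer 3: sin θ = 1.079·sin 6.2°/0.527 = 0.2211, θ = 12.77°; offset = 27.8·tan 12.77° = 6.3032 m.
Σ offsets = 11.3579 m.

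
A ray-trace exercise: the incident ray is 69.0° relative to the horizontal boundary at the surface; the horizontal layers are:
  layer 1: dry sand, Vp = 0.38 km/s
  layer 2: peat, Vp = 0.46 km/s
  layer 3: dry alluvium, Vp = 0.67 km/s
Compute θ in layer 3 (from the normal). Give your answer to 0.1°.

From the normal: θ₁ = 90° − 69.0° = 21.0°.
Ray parameter p = sin 21.0° / 0.38 = 9.4307e-01 s/km.
sin θ_3 = p·V_3 = 9.4307e-01 × 0.67 = 0.6319.
θ_3 = 39.19° from the vertical.

39.2°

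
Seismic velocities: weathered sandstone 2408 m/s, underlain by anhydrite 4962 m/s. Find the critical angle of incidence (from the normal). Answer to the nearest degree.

29°

At critical incidence the refracted ray runs along the interface (θ₂ = 90°), so sin θ_c = V₁/V₂.
θ_c = arcsin(2408/4962) = arcsin 0.4853 = 29.03°.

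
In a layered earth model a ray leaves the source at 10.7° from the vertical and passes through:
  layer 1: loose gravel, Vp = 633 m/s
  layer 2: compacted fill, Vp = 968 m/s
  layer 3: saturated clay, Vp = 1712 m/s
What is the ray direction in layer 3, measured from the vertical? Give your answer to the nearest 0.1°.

Ray parameter p = sin 10.7° / 633 = 2.9331e-04 s/m.
sin θ_3 = p·V_3 = 2.9331e-04 × 1712 = 0.5022.
θ_3 = 30.14° from the vertical.

30.1°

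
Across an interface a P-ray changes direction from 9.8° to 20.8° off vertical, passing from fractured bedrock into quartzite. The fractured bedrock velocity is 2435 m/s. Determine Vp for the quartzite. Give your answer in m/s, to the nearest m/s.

Snell's law: sin 9.8°/V₁ = sin 20.8°/V₂.
V₂ = V₁·sin 20.8°/sin 9.8° = 2435 × 2.0863 = 5080.12 m/s.

5080 m/s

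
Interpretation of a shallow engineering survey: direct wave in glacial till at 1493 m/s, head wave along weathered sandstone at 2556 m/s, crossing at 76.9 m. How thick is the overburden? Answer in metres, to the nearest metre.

20 m

x_cross = 2h·√((V₂+V₁)/(V₂−V₁)) → h = x_cross / (2·√((V₂+V₁)/(V₂−V₁))).
√((V₂+V₁)/(V₂−V₁)) = √((2556+1493)/(2556−1493)) = 1.9517.
h = 76.9 / (2·1.9517) = 19.70 m.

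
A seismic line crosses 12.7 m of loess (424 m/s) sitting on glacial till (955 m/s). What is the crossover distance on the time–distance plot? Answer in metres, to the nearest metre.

x_cross = 2h·√((V₂+V₁)/(V₂−V₁)).
(V₂+V₁)/(V₂−V₁) = (955+424)/(955−424) = 2.5970; √ = 1.6115.
x_cross = 2·12.7·1.6115 = 40.93 m.

41 m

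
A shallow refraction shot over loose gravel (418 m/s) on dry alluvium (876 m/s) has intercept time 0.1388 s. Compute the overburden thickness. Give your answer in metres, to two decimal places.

h = tᵢ·V₁·V₂ / (2·√(V₂²−V₁²)).
√(V₂²−V₁²) = √(876² − 418²) = 769.8 m/s.
h = 0.1388 s × 418 × 876 / (2 × 769.8) = 33.01 m.

33.01 m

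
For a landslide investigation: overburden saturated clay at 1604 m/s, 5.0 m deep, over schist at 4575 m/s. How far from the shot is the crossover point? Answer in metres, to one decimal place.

14.4 m

θ_c = arcsin(1604/4575) = 20.52°, so cos θ_c = 0.9365 and tᵢ = 2h cos θ_c/V₁ = 0.0058 s.
At crossover x/V₁ = x/V₂ + tᵢ ⇒ x = tᵢ/(1/V₁ − 1/V₂) = 0.00584/(6.2344e-04 − 2.1858e-04) = 14.42 m.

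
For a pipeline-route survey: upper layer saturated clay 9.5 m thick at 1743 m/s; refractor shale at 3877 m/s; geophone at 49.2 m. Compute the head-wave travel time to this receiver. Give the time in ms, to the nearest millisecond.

t = x/V₂ + 2h·√(V₂²−V₁²)/(V₁V₂).
√(V₂²−V₁²) = √(3877²−1743²) = 3463.1 m/s; delay term = 2·9.5·3463.1/(1743·3877) = 0.00974 s.
t = 49.2/3877 + 0.00974 = 0.02243 s.

22 ms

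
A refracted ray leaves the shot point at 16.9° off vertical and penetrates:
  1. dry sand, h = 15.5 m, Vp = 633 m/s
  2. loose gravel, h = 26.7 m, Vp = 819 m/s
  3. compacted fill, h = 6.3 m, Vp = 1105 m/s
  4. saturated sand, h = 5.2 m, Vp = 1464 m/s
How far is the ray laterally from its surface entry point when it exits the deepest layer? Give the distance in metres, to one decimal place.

p = sin θ₁/V₁ = sin 16.9°/633 = 4.5925e-04 s/m is conserved through the stack.
Layer 1: θ = 16.90°; offset = 15.5·tan 16.90° = 4.709 m.
Layer 2: sin θ = p·819 = 0.3761 → θ = 22.09°; offset = 26.7·tan 22.09° = 10.838 m.
Layer 3: sin θ = p·1105 = 0.5075 → θ = 30.50°; offset = 6.3·tan 30.50° = 3.710 m.
Layer 4: sin θ = p·1464 = 0.6723 → θ = 42.25°; offset = 5.2·tan 42.25° = 4.723 m.
Total horizontal offset = 23.981 m.

24.0 m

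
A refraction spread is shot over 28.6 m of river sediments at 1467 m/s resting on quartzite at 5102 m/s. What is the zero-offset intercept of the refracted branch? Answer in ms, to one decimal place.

37.3 ms

θ_c = arcsin(V₁/V₂) = arcsin(1467/5102) = 16.71°; cos θ_c = 0.9578.
tᵢ = 2h·cos θ_c / V₁ = 2·28.6·0.9578 / 1467 = 0.03734 s.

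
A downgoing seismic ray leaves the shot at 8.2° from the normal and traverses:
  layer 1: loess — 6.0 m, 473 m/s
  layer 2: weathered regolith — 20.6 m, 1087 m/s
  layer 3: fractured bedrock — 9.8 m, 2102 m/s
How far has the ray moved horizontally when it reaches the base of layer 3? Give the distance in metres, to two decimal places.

Apply Snell's law at each interface; in layer i the horizontal offset is hᵢ·tan θᵢ.
Layer 1: θ = 8.20°; offset = 6.0·tan 8.20° = 0.8646 m.
Layer 2: sin θ = 1087·sin 8.2°/473 = 0.3278, θ = 19.13°; offset = 20.6·tan 19.13° = 7.1470 m.
Layer 3: sin θ = 2102·sin 8.2°/473 = 0.6338, θ = 39.33°; offset = 9.8·tan 39.33° = 8.0309 m.
Total horizontal offset = 16.0425 m.

16.04 m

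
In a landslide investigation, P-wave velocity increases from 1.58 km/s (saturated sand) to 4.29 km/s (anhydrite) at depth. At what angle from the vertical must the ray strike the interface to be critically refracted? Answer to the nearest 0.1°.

At critical incidence the refracted ray runs along the interface (θ₂ = 90°), so sin θ_c = V₁/V₂.
θ_c = arcsin(1.58/4.29) = arcsin 0.3683 = 21.61°.

21.6°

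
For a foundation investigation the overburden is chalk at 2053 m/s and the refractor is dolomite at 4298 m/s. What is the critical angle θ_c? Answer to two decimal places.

Critical incidence: sin θ_c = V₁/V₂ = 2053/4298 = 0.4777.
θ_c = arcsin 0.4777 = 28.53°.

28.53°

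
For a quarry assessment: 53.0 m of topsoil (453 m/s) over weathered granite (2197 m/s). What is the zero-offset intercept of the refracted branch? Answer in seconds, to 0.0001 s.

θ_c = arcsin(V₁/V₂) = arcsin(453/2197) = 11.90°; cos θ_c = 0.9785.
tᵢ = 2h·cos θ_c / V₁ = 2·53.0·0.9785 / 453 = 0.22897 s.

0.2290 s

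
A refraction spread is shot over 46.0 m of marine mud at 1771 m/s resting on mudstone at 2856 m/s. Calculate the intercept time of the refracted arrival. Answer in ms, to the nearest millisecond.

41 ms

tᵢ = 2h·√(V₂²−V₁²)/(V₁V₂).
√(V₂²−V₁²) = √(2856²−1771²) = 2240.6 m/s.
tᵢ = 2·46.0·2240.6/(1771·2856) = 0.04075 s.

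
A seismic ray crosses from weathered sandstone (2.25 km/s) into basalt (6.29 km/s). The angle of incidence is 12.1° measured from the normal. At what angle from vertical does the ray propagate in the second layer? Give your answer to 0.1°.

35.9°

Snell's law: sin θ₂ = (V₂/V₁)·sin θ₁ = (6.29/2.25)·sin 12.1° = 0.5860.
θ₂ = sin⁻¹(0.5860) = 35.87° (from vertical).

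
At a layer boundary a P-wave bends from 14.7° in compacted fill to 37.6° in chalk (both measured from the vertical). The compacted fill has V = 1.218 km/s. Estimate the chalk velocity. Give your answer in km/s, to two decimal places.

sin 14.7° = 0.2538; sin 37.6° = 0.6101.
V₂ = V₁·(sin θ₂/sin θ₁) = 1.218·(0.6101/0.2538) = 2.93 km/s.

2.93 km/s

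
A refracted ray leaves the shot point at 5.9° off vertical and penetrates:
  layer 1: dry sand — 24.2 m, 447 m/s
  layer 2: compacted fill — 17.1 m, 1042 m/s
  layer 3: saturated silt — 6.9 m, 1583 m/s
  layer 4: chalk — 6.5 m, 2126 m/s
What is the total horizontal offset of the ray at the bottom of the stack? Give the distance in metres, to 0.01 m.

13.06 m

Apply Snell's law at each interface; in layer i the horizontal offset is hᵢ·tan θᵢ.
Layer 1: θ = 5.90°; offset = 24.2·tan 5.90° = 2.5008 m.
Layer 2: sin θ = 1042·sin 5.9°/447 = 0.2396, θ = 13.86°; offset = 17.1·tan 13.86° = 4.2204 m.
Layer 3: sin θ = 1583·sin 5.9°/447 = 0.3640, θ = 21.35°; offset = 6.9·tan 21.35° = 2.6968 m.
Layer 4: sin θ = 2126·sin 5.9°/447 = 0.4889, θ = 29.27°; offset = 6.5·tan 29.27° = 3.6429 m.
Σ offsets = 13.0610 m.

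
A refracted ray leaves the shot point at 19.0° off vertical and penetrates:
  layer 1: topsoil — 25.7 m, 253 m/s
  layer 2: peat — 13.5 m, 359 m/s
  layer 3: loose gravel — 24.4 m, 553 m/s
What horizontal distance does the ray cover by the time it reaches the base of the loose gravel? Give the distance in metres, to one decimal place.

p = sin θ₁/V₁ = sin 19.0°/253 = 1.2868e-03 s/m is conserved through the stack.
Layer 1: θ = 19.00°; offset = 25.7·tan 19.00° = 8.849 m.
Layer 2: sin θ = p·359 = 0.4620 → θ = 27.51°; offset = 13.5·tan 27.51° = 7.032 m.
Layer 3: sin θ = p·553 = 0.7116 → θ = 45.37°; offset = 24.4·tan 45.37° = 24.714 m.
Summing the layer offsets gives 40.596 m.

40.6 m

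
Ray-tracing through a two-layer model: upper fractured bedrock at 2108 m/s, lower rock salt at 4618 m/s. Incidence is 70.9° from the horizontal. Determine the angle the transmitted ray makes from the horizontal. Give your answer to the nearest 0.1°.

Angle from the normal: 90° − 70.9° = 19.1°.
Snell's law: sin θ₂ = (V₂/V₁)·sin θ₁ = (4618/2108)·sin 19.1° = 0.7168.
θ₂ = arcsin 0.7168 = 45.79° from the normal.
From the interface: 90° − 45.79° = 44.21°.

44.2°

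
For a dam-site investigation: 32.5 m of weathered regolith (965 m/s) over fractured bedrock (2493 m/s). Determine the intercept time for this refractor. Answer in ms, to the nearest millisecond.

62 ms

θ_c = arcsin(V₁/V₂) = arcsin(965/2493) = 22.77°; cos θ_c = 0.9220.
tᵢ = 2h·cos θ_c / V₁ = 2·32.5·0.9220 / 965 = 0.06211 s.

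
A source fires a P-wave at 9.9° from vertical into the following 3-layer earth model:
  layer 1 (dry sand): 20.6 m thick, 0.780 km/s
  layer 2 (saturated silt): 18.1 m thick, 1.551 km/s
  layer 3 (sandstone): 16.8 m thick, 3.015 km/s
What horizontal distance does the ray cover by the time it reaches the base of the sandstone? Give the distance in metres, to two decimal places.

Apply Snell's law at each interface; in layer i the horizontal offset is hᵢ·tan θᵢ.
Layer 1: θ = 9.90°; offset = 20.6·tan 9.90° = 3.5953 m.
Layer 2: sin θ = 1.551·sin 9.9°/0.780 = 0.3419, θ = 19.99°; offset = 18.1·tan 19.99° = 6.5847 m.
Layer 3: sin θ = 3.015·sin 9.9°/0.780 = 0.6646, θ = 41.65°; offset = 16.8·tan 41.65° = 14.9417 m.
Summing the layer offsets gives 25.1217 m.

25.12 m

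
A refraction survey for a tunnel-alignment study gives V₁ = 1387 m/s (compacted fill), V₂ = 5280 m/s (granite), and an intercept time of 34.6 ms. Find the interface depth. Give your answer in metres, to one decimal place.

θ_c = arcsin(1387/5280) = 15.23°; cos θ_c = 0.9649.
tᵢ = 2h cos θ_c/V₁ ⇒ h = tᵢ·V₁/(2 cos θ_c) = 0.0346·1387/(2·0.9649) = 24.87 m.

24.9 m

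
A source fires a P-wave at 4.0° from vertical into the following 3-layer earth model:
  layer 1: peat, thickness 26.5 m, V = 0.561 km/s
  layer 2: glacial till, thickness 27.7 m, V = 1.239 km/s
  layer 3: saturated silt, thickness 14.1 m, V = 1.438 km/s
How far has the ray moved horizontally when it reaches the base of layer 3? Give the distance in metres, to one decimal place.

8.7 m

p = sin θ₁/V₁ = sin 4.0°/0.561 = 1.2434e-01 s/km is conserved through the stack.
Layer 1: θ = 4.00°; offset = 26.5·tan 4.00° = 1.853 m.
Layer 2: sin θ = p·1.239 = 0.1541 → θ = 8.86°; offset = 27.7·tan 8.86° = 4.319 m.
Layer 3: sin θ = p·1.438 = 0.1788 → θ = 10.30°; offset = 14.1·tan 10.30° = 2.562 m.
Summing the layer offsets gives 8.735 m.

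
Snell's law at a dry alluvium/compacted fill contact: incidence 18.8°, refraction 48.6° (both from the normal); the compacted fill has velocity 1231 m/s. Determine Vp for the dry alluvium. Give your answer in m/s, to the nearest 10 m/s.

530 m/s

Snell's law: sin 18.8°/V₁ = sin 48.6°/V₂.
V₁ = V₂·sin 18.8°/sin 48.6° = 1231 × 0.4296 = 528.87 m/s.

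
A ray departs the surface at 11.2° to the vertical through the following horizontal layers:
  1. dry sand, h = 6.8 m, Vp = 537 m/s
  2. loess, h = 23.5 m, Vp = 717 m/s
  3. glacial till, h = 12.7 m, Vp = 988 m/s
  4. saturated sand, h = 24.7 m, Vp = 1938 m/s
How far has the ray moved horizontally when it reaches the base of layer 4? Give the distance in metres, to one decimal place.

Ray parameter p = sin 11.2° / 537 m/s = 3.6170e-04 s/m.
Layer 1: θ = 11.20°; offset = 6.8·tan 11.20° = 1.346 m.
Layer 2: sin θ = p·717 = 0.2593 → θ = 15.03°; offset = 23.5·tan 15.03° = 6.310 m.
Layer 3: sin θ = p·988 = 0.3574 → θ = 20.94°; offset = 12.7·tan 20.94° = 4.859 m.
Layer 4: sin θ = p·1938 = 0.7010 → θ = 44.51°; offset = 24.7·tan 44.51° = 24.277 m.
Total horizontal offset = 36.794 m.

36.8 m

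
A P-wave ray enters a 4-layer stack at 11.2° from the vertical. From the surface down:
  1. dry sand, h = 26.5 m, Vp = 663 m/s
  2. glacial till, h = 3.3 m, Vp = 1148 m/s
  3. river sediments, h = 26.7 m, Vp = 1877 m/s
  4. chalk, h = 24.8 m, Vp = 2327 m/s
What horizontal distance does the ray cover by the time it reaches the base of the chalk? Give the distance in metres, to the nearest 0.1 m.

47.1 m

Apply Snell's law at each interface; in layer i the horizontal offset is hᵢ·tan θᵢ.
Layer 1: θ = 11.20°; offset = 26.5·tan 11.20° = 5.247 m.
Layer 2: sin θ = 1148·sin 11.2°/663 = 0.3363, θ = 19.65°; offset = 3.3·tan 19.65° = 1.179 m.
Layer 3: sin θ = 1877·sin 11.2°/663 = 0.5499, θ = 33.36°; offset = 26.7·tan 33.36° = 17.578 m.
Layer 4: sin θ = 2327·sin 11.2°/663 = 0.6817, θ = 42.98°; offset = 24.8·tan 42.98° = 23.109 m.
Σ offsets = 47.113 m.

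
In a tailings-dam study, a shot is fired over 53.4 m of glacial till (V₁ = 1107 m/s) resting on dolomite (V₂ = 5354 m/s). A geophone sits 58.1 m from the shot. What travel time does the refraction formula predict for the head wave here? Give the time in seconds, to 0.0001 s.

0.1052 s

θ_c = arcsin(V₁/V₂) = arcsin(1107/5354) = 11.93°, cos θ_c = 0.9784.
Intercept time tᵢ = 2h cos θ_c / V₁ = 2·53.4·0.9784/1107 = 0.09439 s.
t = x/V₂ + tᵢ = 58.1/5354 + 0.09439 = 0.10524 s.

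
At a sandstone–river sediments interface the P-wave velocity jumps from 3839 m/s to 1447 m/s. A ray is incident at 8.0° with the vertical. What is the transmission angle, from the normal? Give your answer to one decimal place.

3.0°

sin θ₁/V₁ = sin θ₂/V₂ ⇒ sin θ₂ = 1447·sin 8.0°/3839 = 1447·0.1392/3839 = 0.0525.
θ₂ = sin⁻¹(0.0525) = 3.01° (from vertical).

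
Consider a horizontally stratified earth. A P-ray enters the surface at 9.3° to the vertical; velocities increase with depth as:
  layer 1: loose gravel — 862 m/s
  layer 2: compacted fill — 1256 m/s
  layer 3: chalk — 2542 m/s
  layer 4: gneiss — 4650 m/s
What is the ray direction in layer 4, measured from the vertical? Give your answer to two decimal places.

Ray parameter p = sin 9.3° / 862 = 1.8748e-04 s/m.
sin θ_4 = p·V_4 = 1.8748e-04 × 4650 = 0.8718.
θ_4 = 60.66° from the vertical.

60.66°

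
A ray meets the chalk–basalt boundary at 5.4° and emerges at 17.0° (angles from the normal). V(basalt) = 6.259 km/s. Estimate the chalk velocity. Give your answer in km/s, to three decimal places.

sin 5.4° = 0.0941; sin 17.0° = 0.2924.
V₁ = V₂·(sin θ₁/sin θ₂) = 6.259·(0.0941/0.2924) = 2.015 km/s.

2.015 km/s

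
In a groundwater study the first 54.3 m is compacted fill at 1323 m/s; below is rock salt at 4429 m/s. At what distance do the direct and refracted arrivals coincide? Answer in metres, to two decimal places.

x_cross = 2h·√((V₂+V₁)/(V₂−V₁)).
(V₂+V₁)/(V₂−V₁) = (4429+1323)/(4429−1323) = 1.8519; √ = 1.3608.
x_cross = 2·54.3·1.3608 = 147.79 m.

147.79 m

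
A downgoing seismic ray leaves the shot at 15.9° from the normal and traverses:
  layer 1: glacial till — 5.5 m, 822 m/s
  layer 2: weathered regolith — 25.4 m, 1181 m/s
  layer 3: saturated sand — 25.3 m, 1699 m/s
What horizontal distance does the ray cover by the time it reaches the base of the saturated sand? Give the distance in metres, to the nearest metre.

p = sin θ₁/V₁ = sin 15.9°/822 = 3.3328e-04 s/m is conserved through the stack.
Layer 1: θ = 15.90°; offset = 5.5·tan 15.90° = 1.567 m.
Layer 2: sin θ = p·1181 = 0.3936 → θ = 23.18°; offset = 25.4·tan 23.18° = 10.876 m.
Layer 3: sin θ = p·1699 = 0.5662 → θ = 34.49°; offset = 25.3·tan 34.49° = 17.381 m.
Summing the layer offsets gives 29.823 m.

30 m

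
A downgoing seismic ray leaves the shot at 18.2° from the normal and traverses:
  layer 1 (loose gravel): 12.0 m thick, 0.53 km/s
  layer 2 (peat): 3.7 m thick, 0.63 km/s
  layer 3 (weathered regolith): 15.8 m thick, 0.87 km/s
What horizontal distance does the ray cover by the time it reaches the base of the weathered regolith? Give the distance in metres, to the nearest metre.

Ray parameter p = sin 18.2° / 0.53 km/s = 5.8931e-01 s/km.
Layer 1: θ = 18.20°; offset = 12.0·tan 18.20° = 3.945 m.
Layer 2: sin θ = p·0.63 = 0.3713 → θ = 21.79°; offset = 3.7·tan 21.79° = 1.479 m.
Layer 3: sin θ = p·0.87 = 0.5127 → θ = 30.84°; offset = 15.8·tan 30.84° = 9.435 m.
Σ offsets = 14.860 m.

15 m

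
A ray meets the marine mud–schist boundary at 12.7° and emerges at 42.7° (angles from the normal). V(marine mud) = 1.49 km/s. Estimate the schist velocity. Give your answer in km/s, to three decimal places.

4.596 km/s

sin 12.7° = 0.2198; sin 42.7° = 0.6782.
V₂ = V₁·(sin θ₂/sin θ₁) = 1.49·(0.6782/0.2198) = 4.596 km/s.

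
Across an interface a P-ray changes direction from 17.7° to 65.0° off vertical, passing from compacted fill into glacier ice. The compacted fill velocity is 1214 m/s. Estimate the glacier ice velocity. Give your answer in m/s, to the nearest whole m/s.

Snell's law: sin 17.7°/V₁ = sin 65.0°/V₂.
V₂ = V₁·sin 65.0°/sin 17.7° = 1214 × 2.9810 = 3618.88 m/s.

3619 m/s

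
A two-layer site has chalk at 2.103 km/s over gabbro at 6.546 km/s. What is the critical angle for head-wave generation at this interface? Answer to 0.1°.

18.7°

Critical incidence: sin θ_c = V₁/V₂ = 2.103/6.546 = 0.3213.
θ_c = arcsin 0.3213 = 18.74°.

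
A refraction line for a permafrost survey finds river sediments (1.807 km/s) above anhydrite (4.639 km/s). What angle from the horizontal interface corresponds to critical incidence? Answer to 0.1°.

Critical incidence: sin θ_c = V₁/V₂ = 1.807/4.639 = 0.3895.
θ_c = arcsin 0.3895 = 22.92°.
Measured from the interface: 90° − 22.92° = 67.08°.

67.1°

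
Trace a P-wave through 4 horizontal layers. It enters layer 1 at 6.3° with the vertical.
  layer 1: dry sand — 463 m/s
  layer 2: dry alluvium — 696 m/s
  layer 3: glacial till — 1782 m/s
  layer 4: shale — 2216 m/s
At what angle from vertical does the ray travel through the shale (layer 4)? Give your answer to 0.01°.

31.68°

Ray parameter p = sin 6.3° / 463 = 2.3701e-04 s/m.
sin θ_4 = p·V_4 = 2.3701e-04 × 2216 = 0.5252.
θ_4 = 31.68° from the vertical.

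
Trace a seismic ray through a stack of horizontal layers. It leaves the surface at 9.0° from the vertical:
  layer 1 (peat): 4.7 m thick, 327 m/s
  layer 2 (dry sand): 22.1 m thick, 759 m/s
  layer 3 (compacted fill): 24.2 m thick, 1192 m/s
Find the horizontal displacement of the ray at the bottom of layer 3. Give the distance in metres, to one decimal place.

Apply Snell's law at each interface; in layer i the horizontal offset is hᵢ·tan θᵢ.
Layer 1: θ = 9.00°; offset = 4.7·tan 9.00° = 0.744 m.
Layer 2: sin θ = 759·sin 9.0°/327 = 0.3631, θ = 21.29°; offset = 22.1·tan 21.29° = 8.612 m.
Layer 3: sin θ = 1192·sin 9.0°/327 = 0.5702, θ = 34.77°; offset = 24.2·tan 34.77° = 16.799 m.
Total horizontal offset = 26.156 m.

26.2 m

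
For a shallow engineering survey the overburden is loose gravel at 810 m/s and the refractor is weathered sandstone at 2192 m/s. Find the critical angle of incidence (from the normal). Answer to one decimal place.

At critical incidence the refracted ray runs along the interface (θ₂ = 90°), so sin θ_c = V₁/V₂.
θ_c = arcsin(810/2192) = arcsin 0.3695 = 21.69°.

21.7°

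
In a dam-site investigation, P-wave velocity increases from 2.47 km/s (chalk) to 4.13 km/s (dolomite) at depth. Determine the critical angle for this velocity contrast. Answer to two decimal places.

36.73°

At critical incidence the refracted ray runs along the interface (θ₂ = 90°), so sin θ_c = V₁/V₂.
θ_c = arcsin(2.47/4.13) = arcsin 0.5981 = 36.73°.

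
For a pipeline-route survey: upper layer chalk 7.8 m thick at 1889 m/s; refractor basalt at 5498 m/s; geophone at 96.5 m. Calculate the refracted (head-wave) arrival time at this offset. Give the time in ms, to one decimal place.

25.3 ms

t = x/V₂ + 2h·√(V₂²−V₁²)/(V₁V₂).
√(V₂²−V₁²) = √(5498²−1889²) = 5163.3 m/s; delay term = 2·7.8·5163.3/(1889·5498) = 0.00776 s.
t = 96.5/5498 + 0.00776 = 0.02531 s.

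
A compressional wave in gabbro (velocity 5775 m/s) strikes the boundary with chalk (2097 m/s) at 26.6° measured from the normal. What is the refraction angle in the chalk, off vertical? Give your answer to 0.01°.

9.36°

sin θ₁/V₁ = sin θ₂/V₂ ⇒ sin θ₂ = 2097·sin 26.6°/5775 = 2097·0.4478/5775 = 0.1626.
θ₂ = sin⁻¹(0.1626) = 9.36° (from vertical).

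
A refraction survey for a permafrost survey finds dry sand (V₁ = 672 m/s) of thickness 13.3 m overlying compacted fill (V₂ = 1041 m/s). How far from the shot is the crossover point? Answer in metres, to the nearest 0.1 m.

57.3 m

θ_c = arcsin(672/1041) = 40.21°, so cos θ_c = 0.7637 and tᵢ = 2h cos θ_c/V₁ = 0.0302 s.
At crossover x/V₁ = x/V₂ + tᵢ ⇒ x = tᵢ/(1/V₁ − 1/V₂) = 0.03023/(1.4881e-03 − 9.6061e-04) = 57.31 m.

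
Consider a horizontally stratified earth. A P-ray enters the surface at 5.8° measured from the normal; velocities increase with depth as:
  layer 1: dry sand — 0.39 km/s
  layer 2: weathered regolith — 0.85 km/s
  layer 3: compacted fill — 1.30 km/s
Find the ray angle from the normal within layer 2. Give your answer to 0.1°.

12.7°

Ray parameter p = sin 5.8° / 0.39 = 2.5912e-01 s/km.
sin θ_2 = p·V_2 = 2.5912e-01 × 0.85 = 0.2203.
θ_2 = arcsin 0.2203 = 12.72°.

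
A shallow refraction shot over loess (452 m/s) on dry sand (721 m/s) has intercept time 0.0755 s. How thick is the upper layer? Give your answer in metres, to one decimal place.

θ_c = arcsin(452/721) = 38.82°; cos θ_c = 0.7791.
tᵢ = 2h cos θ_c/V₁ ⇒ h = tᵢ·V₁/(2 cos θ_c) = 0.0755·452/(2·0.7791) = 21.90 m.

21.9 m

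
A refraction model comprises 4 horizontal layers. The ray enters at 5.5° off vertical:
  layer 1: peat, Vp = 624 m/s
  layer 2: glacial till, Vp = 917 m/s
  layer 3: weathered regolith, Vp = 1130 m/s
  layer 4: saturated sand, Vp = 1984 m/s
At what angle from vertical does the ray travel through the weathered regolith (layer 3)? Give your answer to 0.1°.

Ray parameter p = sin 5.5° / 624 = 1.5360e-04 s/m.
sin θ_3 = p·V_3 = 1.5360e-04 × 1130 = 0.1736.
θ_3 = 10.00° from the vertical.

10.0°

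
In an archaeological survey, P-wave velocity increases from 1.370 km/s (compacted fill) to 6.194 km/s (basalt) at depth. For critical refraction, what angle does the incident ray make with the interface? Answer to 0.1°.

At critical incidence the refracted ray runs along the interface (θ₂ = 90°), so sin θ_c = V₁/V₂.
θ_c = arcsin(1.370/6.194) = arcsin 0.2212 = 12.78°.
Measured from the interface: 90° − 12.78° = 77.22°.

77.2°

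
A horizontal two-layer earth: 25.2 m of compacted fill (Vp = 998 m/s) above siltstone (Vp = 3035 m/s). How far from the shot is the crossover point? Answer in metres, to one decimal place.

x_cross = 2h·√((V₂+V₁)/(V₂−V₁)).
(V₂+V₁)/(V₂−V₁) = (3035+998)/(3035−998) = 1.9799; √ = 1.4071.
x_cross = 2·25.2·1.4071 = 70.92 m.

70.9 m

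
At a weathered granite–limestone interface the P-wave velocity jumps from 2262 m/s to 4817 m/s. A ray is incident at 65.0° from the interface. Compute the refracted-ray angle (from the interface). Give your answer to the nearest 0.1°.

Convert to the normal: θ₁ = 90° − 65.0° = 25.0°.
Snell's law: sin θ₂ = (V₂/V₁)·sin θ₁ = (4817/2262)·sin 25.0° = 0.9000.
θ₂ = sin⁻¹(0.9000) = 64.16° (from vertical).
From the interface: 90° − 64.16° = 25.84°.

25.8°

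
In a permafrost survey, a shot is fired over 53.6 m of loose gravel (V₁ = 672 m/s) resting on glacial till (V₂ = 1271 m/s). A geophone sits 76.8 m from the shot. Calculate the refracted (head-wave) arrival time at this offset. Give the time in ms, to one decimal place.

195.8 ms

θ_c = arcsin(V₁/V₂) = arcsin(672/1271) = 31.92°, cos θ_c = 0.8488.
Intercept time tᵢ = 2h cos θ_c / V₁ = 2·53.6·0.8488/672 = 0.13540 s.
t = x/V₂ + tᵢ = 76.8/1271 + 0.13540 = 0.19583 s.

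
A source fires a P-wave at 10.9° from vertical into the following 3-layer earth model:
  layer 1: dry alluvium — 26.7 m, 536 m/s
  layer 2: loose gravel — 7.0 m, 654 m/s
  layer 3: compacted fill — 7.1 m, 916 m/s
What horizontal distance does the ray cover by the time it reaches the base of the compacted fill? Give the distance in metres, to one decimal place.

Apply Snell's law at each interface; in layer i the horizontal offset is hᵢ·tan θᵢ.
Layer 1: θ = 10.90°; offset = 26.7·tan 10.90° = 5.142 m.
Layer 2: sin θ = 654·sin 10.9°/536 = 0.2307, θ = 13.34°; offset = 7.0·tan 13.34° = 1.660 m.
Layer 3: sin θ = 916·sin 10.9°/536 = 0.3232, θ = 18.85°; offset = 7.1·tan 18.85° = 2.424 m.
Σ offsets = 9.226 m.

9.2 m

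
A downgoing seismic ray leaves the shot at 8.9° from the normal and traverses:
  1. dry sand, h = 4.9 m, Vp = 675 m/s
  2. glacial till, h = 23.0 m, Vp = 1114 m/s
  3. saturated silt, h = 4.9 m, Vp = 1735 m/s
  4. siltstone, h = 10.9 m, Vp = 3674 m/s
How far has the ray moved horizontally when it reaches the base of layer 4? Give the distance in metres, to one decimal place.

Ray parameter p = sin 8.9° / 675 m/s = 2.2920e-04 s/m.
Layer 1: θ = 8.90°; offset = 4.9·tan 8.90° = 0.767 m.
Layer 2: sin θ = p·1114 = 0.2553 → θ = 14.79°; offset = 23.0·tan 14.79° = 6.074 m.
Layer 3: sin θ = p·1735 = 0.3977 → θ = 23.43°; offset = 4.9·tan 23.43° = 2.124 m.
Layer 4: sin θ = p·3674 = 0.8421 → θ = 57.36°; offset = 10.9·tan 57.36° = 17.018 m.
Summing the layer offsets gives 25.983 m.

26.0 m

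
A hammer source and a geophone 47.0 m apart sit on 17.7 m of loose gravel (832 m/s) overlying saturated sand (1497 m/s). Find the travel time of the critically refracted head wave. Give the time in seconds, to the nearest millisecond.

θ_c = arcsin(V₁/V₂) = arcsin(832/1497) = 33.76°, cos θ_c = 0.8313.
Intercept time tᵢ = 2h cos θ_c / V₁ = 2·17.7·0.8313/832 = 0.03537 s.
t = x/V₂ + tᵢ = 47.0/1497 + 0.03537 = 0.06677 s.

0.067 s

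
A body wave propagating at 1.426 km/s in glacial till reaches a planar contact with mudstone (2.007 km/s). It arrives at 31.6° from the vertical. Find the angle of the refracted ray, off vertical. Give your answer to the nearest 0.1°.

Snell's law: sin θ₂ = (V₂/V₁)·sin θ₁ = (2.007/1.426)·sin 31.6° = 0.7375.
θ₂ = arcsin 0.7375 = 47.52° from the normal.

47.5°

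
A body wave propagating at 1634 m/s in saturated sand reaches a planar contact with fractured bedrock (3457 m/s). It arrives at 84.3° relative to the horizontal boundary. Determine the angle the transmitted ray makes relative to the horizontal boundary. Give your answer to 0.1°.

77.9°

Convert to the normal: θ₁ = 90° − 84.3° = 5.7°.
Snell's law: sin θ₂ = (V₂/V₁)·sin θ₁ = (3457/1634)·sin 5.7° = 0.2101.
θ₂ = arcsin 0.2101 = 12.13° from the normal.
From the interface: 90° − 12.13° = 77.87°.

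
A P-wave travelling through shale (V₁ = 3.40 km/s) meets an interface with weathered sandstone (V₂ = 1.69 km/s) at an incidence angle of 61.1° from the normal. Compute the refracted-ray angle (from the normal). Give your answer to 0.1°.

25.8°

Snell's law: sin θ₂ = (V₂/V₁)·sin θ₁ = (1.69/3.40)·sin 61.1° = 0.4352.
θ₂ = sin⁻¹(0.4352) = 25.80° (from vertical).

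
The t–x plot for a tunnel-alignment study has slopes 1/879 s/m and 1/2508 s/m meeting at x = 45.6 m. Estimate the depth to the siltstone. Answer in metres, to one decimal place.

15.8 m

x_cross = 2h·√((V₂+V₁)/(V₂−V₁)) → h = x_cross / (2·√((V₂+V₁)/(V₂−V₁))).
√((V₂+V₁)/(V₂−V₁)) = √((2508+879)/(2508−879)) = 1.4419.
h = 45.6 / (2·1.4419) = 15.81 m.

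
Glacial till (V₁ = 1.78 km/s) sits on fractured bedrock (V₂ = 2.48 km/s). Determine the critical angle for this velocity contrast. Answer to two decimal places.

Critical incidence: sin θ_c = V₁/V₂ = 1.78/2.48 = 0.7177.
θ_c = arcsin 0.7177 = 45.87°.

45.87°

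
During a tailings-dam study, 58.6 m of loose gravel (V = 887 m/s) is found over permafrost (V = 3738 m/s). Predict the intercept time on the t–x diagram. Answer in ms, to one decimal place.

128.4 ms

θ_c = arcsin(V₁/V₂) = arcsin(887/3738) = 13.73°; cos θ_c = 0.9714.
tᵢ = 2h·cos θ_c / V₁ = 2·58.6·0.9714 / 887 = 0.12836 s.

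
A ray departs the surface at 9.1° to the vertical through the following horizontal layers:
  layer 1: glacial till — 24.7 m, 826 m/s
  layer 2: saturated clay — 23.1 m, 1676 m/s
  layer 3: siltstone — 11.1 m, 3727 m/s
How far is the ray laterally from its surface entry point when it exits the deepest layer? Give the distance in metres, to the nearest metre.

23 m

Apply Snell's law at each interface; in layer i the horizontal offset is hᵢ·tan θᵢ.
Layer 1: θ = 9.10°; offset = 24.7·tan 9.10° = 3.956 m.
Layer 2: sin θ = 1676·sin 9.1°/826 = 0.3209, θ = 18.72°; offset = 23.1·tan 18.72° = 7.827 m.
Layer 3: sin θ = 3727·sin 9.1°/826 = 0.7136, θ = 45.53°; offset = 11.1·tan 45.53° = 11.308 m.
Total horizontal offset = 23.091 m.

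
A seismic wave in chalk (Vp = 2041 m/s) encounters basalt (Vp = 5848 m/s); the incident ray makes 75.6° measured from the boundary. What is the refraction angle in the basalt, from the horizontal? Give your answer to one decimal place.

Convert to the normal: θ₁ = 90° − 75.6° = 14.4°.
sin θ₁/V₁ = sin θ₂/V₂ ⇒ sin θ₂ = 5848·sin 14.4°/2041 = 5848·0.2487/2041 = 0.7126.
θ₂ = sin⁻¹(0.7126) = 45.44° (from vertical).
From the interface: 90° − 45.44° = 44.56°.

44.6°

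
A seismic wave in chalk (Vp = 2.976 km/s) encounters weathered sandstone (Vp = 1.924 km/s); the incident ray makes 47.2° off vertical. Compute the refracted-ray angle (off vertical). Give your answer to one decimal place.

28.3°

Snell's law: sin θ₂ = (V₂/V₁)·sin θ₁ = (1.924/2.976)·sin 47.2° = 0.4744.
θ₂ = sin⁻¹(0.4744) = 28.32° (from vertical).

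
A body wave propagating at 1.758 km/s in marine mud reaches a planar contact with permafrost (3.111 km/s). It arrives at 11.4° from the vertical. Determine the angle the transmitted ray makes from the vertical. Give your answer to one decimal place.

Snell's law: sin θ₂ = (V₂/V₁)·sin θ₁ = (3.111/1.758)·sin 11.4° = 0.3498.
θ₂ = sin⁻¹(0.3498) = 20.47° (from vertical).

20.5°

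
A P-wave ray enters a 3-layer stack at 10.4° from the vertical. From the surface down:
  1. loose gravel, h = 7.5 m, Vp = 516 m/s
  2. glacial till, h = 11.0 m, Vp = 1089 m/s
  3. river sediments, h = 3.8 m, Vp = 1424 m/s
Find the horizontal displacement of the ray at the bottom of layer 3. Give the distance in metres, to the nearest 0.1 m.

8.1 m

Apply Snell's law at each interface; in layer i the horizontal offset is hᵢ·tan θᵢ.
Layer 1: θ = 10.40°; offset = 7.5·tan 10.40° = 1.377 m.
Layer 2: sin θ = 1089·sin 10.4°/516 = 0.3810, θ = 22.39°; offset = 11.0·tan 22.39° = 4.533 m.
Layer 3: sin θ = 1424·sin 10.4°/516 = 0.4982, θ = 29.88°; offset = 3.8·tan 29.88° = 2.183 m.
Total horizontal offset = 8.092 m.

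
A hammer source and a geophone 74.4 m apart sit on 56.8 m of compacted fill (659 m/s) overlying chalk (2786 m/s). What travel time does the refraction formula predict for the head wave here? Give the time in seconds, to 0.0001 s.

0.1942 s

t = x/V₂ + 2h·√(V₂²−V₁²)/(V₁V₂).
√(V₂²−V₁²) = √(2786²−659²) = 2706.9 m/s; delay term = 2·56.8·2706.9/(659·2786) = 0.16749 s.
t = 74.4/2786 + 0.16749 = 0.19420 s.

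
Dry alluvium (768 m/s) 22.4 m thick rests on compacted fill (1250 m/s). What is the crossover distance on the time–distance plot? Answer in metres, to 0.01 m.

91.67 m

x_cross = 2h·√((V₂+V₁)/(V₂−V₁)).
(V₂+V₁)/(V₂−V₁) = (1250+768)/(1250−768) = 4.1867; √ = 2.0461.
x_cross = 2·22.4·2.0461 = 91.67 m.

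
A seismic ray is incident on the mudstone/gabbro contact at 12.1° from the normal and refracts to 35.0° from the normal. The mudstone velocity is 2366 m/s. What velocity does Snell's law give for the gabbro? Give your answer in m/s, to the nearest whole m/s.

Snell's law: sin 12.1°/V₁ = sin 35.0°/V₂.
V₂ = V₁·sin 35.0°/sin 12.1° = 2366 × 2.7363 = 6474.05 m/s.

6474 m/s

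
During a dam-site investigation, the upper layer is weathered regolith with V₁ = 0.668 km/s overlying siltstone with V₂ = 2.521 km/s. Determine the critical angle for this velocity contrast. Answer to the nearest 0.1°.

At critical incidence the refracted ray runs along the interface (θ₂ = 90°), so sin θ_c = V₁/V₂.
θ_c = arcsin(0.668/2.521) = arcsin 0.2650 = 15.37°.

15.4°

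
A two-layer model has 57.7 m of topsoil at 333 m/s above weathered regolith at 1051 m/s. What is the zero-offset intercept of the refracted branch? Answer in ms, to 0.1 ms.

tᵢ = 2h·√(V₂²−V₁²)/(V₁V₂).
√(V₂²−V₁²) = √(1051²−333²) = 996.9 m/s.
tᵢ = 2·57.7·996.9/(333·1051) = 0.32869 s.

328.7 ms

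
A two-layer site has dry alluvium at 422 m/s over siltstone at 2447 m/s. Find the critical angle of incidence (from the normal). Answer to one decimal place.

At critical incidence the refracted ray runs along the interface (θ₂ = 90°), so sin θ_c = V₁/V₂.
θ_c = arcsin(422/2447) = arcsin 0.1725 = 9.93°.

9.9°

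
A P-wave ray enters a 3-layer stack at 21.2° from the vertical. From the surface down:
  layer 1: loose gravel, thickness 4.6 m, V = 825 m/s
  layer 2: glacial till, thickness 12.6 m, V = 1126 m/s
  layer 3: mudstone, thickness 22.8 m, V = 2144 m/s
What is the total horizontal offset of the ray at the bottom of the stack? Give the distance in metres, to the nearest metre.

Apply Snell's law at each interface; in layer i the horizontal offset is hᵢ·tan θᵢ.
Layer 1: θ = 21.20°; offset = 4.6·tan 21.20° = 1.784 m.
Layer 2: sin θ = 1126·sin 21.2°/825 = 0.4936, θ = 29.58°; offset = 12.6·tan 29.58° = 7.151 m.
Layer 3: sin θ = 2144·sin 21.2°/825 = 0.9398, θ = 70.02°; offset = 22.8·tan 70.02° = 62.696 m.
Summing the layer offsets gives 71.630 m.

72 m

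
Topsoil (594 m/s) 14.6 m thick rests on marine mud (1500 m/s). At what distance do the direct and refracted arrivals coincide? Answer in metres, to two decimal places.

44.39 m

θ_c = arcsin(594/1500) = 23.33°, so cos θ_c = 0.9183 and tᵢ = 2h cos θ_c/V₁ = 0.0451 s.
At crossover x/V₁ = x/V₂ + tᵢ ⇒ x = tᵢ/(1/V₁ − 1/V₂) = 0.04514/(1.6835e-03 − 6.6667e-04) = 44.39 m.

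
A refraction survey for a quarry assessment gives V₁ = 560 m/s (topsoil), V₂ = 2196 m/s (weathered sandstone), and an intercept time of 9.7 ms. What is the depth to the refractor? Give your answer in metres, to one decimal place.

h = tᵢ·V₁·V₂ / (2·√(V₂²−V₁²)).
√(V₂²−V₁²) = √(2196² − 560²) = 2123.4 m/s.
h = 0.0097 s × 560 × 2196 / (2 × 2123.4) = 2.81 m.

2.8 m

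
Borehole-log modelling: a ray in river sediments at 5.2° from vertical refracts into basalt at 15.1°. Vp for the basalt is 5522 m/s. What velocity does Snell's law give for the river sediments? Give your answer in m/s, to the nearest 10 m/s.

Snell's law: sin 5.2°/V₁ = sin 15.1°/V₂.
V₁ = V₂·sin 5.2°/sin 15.1° = 5522 × 0.3479 = 1921.17 m/s.

1920 m/s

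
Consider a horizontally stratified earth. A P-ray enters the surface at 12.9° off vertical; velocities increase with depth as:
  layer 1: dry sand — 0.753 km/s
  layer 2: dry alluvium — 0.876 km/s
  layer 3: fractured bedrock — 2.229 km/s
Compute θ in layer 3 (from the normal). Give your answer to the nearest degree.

Snell's law across each interface conserves sin θ / V, so sin θ_3 = V_3·sin θ₁/V₁.
sin θ_3 = 2.229 × sin 12.9° / 0.753 = 0.6609.
θ_3 = arcsin 0.6609 = 41.37°.

41°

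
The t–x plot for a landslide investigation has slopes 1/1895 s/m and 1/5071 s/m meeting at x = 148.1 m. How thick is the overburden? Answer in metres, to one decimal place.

x_cross = 2h·√((V₂+V₁)/(V₂−V₁)) → h = x_cross / (2·√((V₂+V₁)/(V₂−V₁))).
√((V₂+V₁)/(V₂−V₁)) = √((5071+1895)/(5071−1895)) = 1.4810.
h = 148.1 / (2·1.4810) = 50.00 m.

50.0 m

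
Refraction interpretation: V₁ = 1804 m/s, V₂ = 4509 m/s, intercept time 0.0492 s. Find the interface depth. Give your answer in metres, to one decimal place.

h = tᵢ·V₁·V₂ / (2·√(V₂²−V₁²)).
√(V₂²−V₁²) = √(4509² − 1804²) = 4132.4 m/s.
h = 0.0492 s × 1804 × 4509 / (2 × 4132.4) = 48.42 m.

48.4 m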